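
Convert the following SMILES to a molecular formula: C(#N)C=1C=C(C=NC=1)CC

C8H8N2

Heavy atoms from the SMILES: 8 C, 2 N.
Implicit hydrogens by atom environment:
  3 × C (aromatic): 1 H each → 3
  2 × C (aromatic): no H
  1 × C: 3 H
  1 × C: 2 H
  1 × C: no H
  1 × N (aromatic): no H
  1 × N: no H
  Total hydrogens = 8.
Molecular formula: C8H8N2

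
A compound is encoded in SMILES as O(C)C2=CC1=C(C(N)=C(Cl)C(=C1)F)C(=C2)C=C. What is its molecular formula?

Heavy atoms from the SMILES: 13 C, 1 Cl, 1 F, 1 N, 1 O.
Implicit hydrogens by atom environment:
  7 × C (aromatic): no H
  3 × C (aromatic): 1 H each → 3
  1 × C: 3 H
  1 × C: 2 H
  1 × C: 1 H
  1 × Cl: no H
  1 × F: no H
  1 × N: 2 H
  1 × O: no H
  Total hydrogens = 11.
Molecular formula: C13H11ClFNO

C13H11ClFNO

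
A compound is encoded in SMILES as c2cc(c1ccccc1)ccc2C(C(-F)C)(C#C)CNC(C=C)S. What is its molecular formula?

C21H22FNS

Heavy atoms from the SMILES: 21 C, 1 F, 1 N, 1 S.
Implicit hydrogens by atom environment:
  9 × C (aromatic): 1 H each → 9
  4 × C: 1 H each → 4
  3 × C (aromatic): no H
  2 × C: 2 H each → 4
  2 × C: no H
  1 × C: 3 H
  1 × F: no H
  1 × N: 1 H
  1 × S: 1 H
  Total hydrogens = 22.
Molecular formula: C21H22FNS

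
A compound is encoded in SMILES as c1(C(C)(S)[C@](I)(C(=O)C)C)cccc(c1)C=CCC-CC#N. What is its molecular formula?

Heavy atoms from the SMILES: 18 C, 1 I, 1 N, 1 O, 1 S.
Implicit hydrogens by atom environment:
  4 × C (aromatic): 1 H each → 4
  4 × C: no H
  3 × C: 3 H each → 9
  3 × C: 2 H each → 6
  2 × C: 1 H each → 2
  2 × C (aromatic): no H
  1 × I: no H
  1 × N: no H
  1 × O: no H
  1 × S: 1 H
  Total hydrogens = 22.
Molecular formula: C18H22INOS

C18H22INOS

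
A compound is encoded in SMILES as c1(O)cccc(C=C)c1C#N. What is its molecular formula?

C9H7NO

Heavy atoms from the SMILES: 9 C, 1 N, 1 O.
Implicit hydrogens by atom environment:
  3 × C (aromatic): 1 H each → 3
  3 × C (aromatic): no H
  1 × C: 2 H
  1 × C: 1 H
  1 × C: no H
  1 × N: no H
  1 × O: 1 H
  Total hydrogens = 7.
Molecular formula: C9H7NO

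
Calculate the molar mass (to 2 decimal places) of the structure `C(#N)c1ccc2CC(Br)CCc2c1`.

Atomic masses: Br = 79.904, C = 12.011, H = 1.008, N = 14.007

236.11

Molecular formula: C11H10BrN.
M = 1×79.904 + 11×12.011 + 10×1.008 + 1×14.007 = 236.11 g/mol.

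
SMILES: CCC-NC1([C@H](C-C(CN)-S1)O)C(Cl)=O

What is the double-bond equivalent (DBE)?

2

Molecular formula from the SMILES: C9H17ClN2O2S.
DoU = (2C + 2 + N − H − X)/2 = (2·9 + 2 + 2 − 17 − 1)/2 = 4/2 = 2.
(Structurally: 1 ring(s) + 1 π bond(s) = 2.)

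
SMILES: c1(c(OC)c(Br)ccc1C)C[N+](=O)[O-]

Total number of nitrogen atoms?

1

The symbol for nitrogen appears 1 time in the SMILES.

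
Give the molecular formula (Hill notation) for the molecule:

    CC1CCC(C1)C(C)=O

Heavy atoms from the SMILES: 8 C, 1 O.
Implicit hydrogens by atom environment:
  3 × C: 2 H each → 6
  2 × C: 3 H each → 6
  2 × C: 1 H each → 2
  1 × C: no H
  1 × O: no H
  Total hydrogens = 14.
Molecular formula: C8H14O

C8H14O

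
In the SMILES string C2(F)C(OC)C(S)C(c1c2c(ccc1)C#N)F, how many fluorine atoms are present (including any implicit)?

2

The symbol for fluorine appears 2 times in the SMILES.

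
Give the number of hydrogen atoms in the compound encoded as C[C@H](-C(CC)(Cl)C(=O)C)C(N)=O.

14

Hydrogens are implicit in SMILES; fill each atom to its normal valence:
  3 × C: 3 H each → 9
  3 × C: no H
  2 × O: no H
  1 × C: 2 H
  1 × C: 1 H
  1 × Cl: no H
  1 × N: 2 H
  Total hydrogens = 14.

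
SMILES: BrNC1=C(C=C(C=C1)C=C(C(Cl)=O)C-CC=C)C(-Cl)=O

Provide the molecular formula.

C14H12BrCl2NO2

Heavy atoms from the SMILES: 1 Br, 14 C, 2 Cl, 1 N, 2 O.
Implicit hydrogens by atom environment:
  3 × C: 2 H each → 6
  3 × C (aromatic): 1 H each → 3
  3 × C (aromatic): no H
  3 × C: no H
  2 × C: 1 H each → 2
  2 × Cl: no H
  2 × O: no H
  1 × Br: no H
  1 × N: 1 H
  Total hydrogens = 12.
Molecular formula: C14H12BrCl2NO2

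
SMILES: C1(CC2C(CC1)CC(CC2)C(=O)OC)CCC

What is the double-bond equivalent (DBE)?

3

Molecular formula from the SMILES: C15H26O2.
DoU = (2C + 2 + N − H − X)/2 = (2·15 + 2 + 0 − 26 − 0)/2 = 6/2 = 3.
(Structurally: 2 ring(s) + 1 π bond(s) = 3.)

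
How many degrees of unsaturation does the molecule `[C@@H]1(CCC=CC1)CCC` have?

2

Molecular formula from the SMILES: C9H16.
DoU = (2C + 2 + N − H − X)/2 = (2·9 + 2 + 0 − 16 − 0)/2 = 4/2 = 2.
(Structurally: 1 ring(s) + 1 π bond(s) = 2.)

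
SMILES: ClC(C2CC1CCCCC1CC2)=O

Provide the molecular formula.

Heavy atoms from the SMILES: 11 C, 1 Cl, 1 O.
Implicit hydrogens by atom environment:
  7 × C: 2 H each → 14
  3 × C: 1 H each → 3
  1 × C: no H
  1 × Cl: no H
  1 × O: no H
  Total hydrogens = 17.
Molecular formula: C11H17ClO

C11H17ClO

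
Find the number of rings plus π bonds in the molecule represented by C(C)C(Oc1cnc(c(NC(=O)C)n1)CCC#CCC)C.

7

Molecular formula from the SMILES: C16H23N3O2.
DoU = (2C + 2 + N − H − X)/2 = (2·16 + 2 + 3 − 23 − 0)/2 = 14/2 = 7.
(Structurally: 1 ring(s) + 6 π bond(s) = 7.)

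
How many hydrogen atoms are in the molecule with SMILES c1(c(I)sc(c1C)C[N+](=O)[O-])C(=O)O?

6

Hydrogens are implicit in SMILES; fill each atom to its normal valence:
  4 × C (aromatic): no H
  2 × O: no H
  1 × C: 3 H
  1 × C: 2 H
  1 × C: no H
  1 × I: no H
  1 × N (charge +1): no H
  1 × O: 1 H
  1 × O (charge -1): no H
  1 × S (aromatic): no H
  Total hydrogens = 6.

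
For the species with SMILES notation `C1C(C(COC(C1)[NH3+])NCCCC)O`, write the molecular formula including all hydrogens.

Heavy atoms from the SMILES: 10 C, 2 N, 2 O.
Implicit hydrogens by atom environment:
  6 × C: 2 H each → 12
  3 × C: 1 H each → 3
  1 × C: 3 H
  1 × N (charge +1): 3 H
  1 × N: 1 H
  1 × O: 1 H
  1 × O: no H
  Total hydrogens = 23.
Net charge +1.
Molecular formula: C10H23N2O2+

C10H23N2O2+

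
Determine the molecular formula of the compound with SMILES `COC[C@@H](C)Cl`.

C4H9ClO

Heavy atoms from the SMILES: 4 C, 1 Cl, 1 O.
Implicit hydrogens by atom environment:
  2 × C: 3 H each → 6
  1 × C: 2 H
  1 × C: 1 H
  1 × Cl: no H
  1 × O: no H
  Total hydrogens = 9.
Molecular formula: C4H9ClO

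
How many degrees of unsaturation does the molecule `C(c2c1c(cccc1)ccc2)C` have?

7

Molecular formula from the SMILES: C12H12.
DoU = (2C + 2 + N − H − X)/2 = (2·12 + 2 + 0 − 12 − 0)/2 = 14/2 = 7.
(Structurally: 2 ring(s) + 5 π bond(s) = 7.)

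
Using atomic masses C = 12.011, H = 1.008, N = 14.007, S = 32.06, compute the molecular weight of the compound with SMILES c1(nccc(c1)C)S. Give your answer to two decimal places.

125.19

Molecular formula: C6H7NS.
M = 6×12.011 + 7×1.008 + 1×14.007 + 1×32.06 = 125.19 g/mol.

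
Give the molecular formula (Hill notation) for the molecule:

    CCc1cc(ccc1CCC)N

Heavy atoms from the SMILES: 11 C, 1 N.
Implicit hydrogens by atom environment:
  3 × C: 2 H each → 6
  3 × C (aromatic): 1 H each → 3
  3 × C (aromatic): no H
  2 × C: 3 H each → 6
  1 × N: 2 H
  Total hydrogens = 17.
Molecular formula: C11H17N

C11H17N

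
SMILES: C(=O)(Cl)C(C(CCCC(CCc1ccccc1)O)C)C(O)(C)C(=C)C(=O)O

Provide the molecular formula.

C21H29ClO5

Heavy atoms from the SMILES: 21 C, 1 Cl, 5 O.
Implicit hydrogens by atom environment:
  6 × C: 2 H each → 12
  5 × C (aromatic): 1 H each → 5
  4 × C: no H
  3 × C: 1 H each → 3
  3 × O: 1 H each → 3
  2 × C: 3 H each → 6
  2 × O: no H
  1 × C (aromatic): no H
  1 × Cl: no H
  Total hydrogens = 29.
Molecular formula: C21H29ClO5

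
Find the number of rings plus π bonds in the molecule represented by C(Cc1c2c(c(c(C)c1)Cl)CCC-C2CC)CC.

5

Molecular formula from the SMILES: C17H25Cl.
DoU = (2C + 2 + N − H − X)/2 = (2·17 + 2 + 0 − 25 − 1)/2 = 10/2 = 5.
(Structurally: 2 ring(s) + 3 π bond(s) = 5.)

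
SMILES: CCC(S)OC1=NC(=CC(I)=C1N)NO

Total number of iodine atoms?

1

The symbol for iodine appears 1 time in the SMILES.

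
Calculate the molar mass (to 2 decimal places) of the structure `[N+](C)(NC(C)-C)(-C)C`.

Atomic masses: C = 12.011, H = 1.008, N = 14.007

Molecular formula: C6H17N2+.
M = 6×12.011 + 17×1.008 + 2×14.007 = 117.22 g/mol.

117.22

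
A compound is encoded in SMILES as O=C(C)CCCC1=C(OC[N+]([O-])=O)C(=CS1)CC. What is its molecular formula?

Heavy atoms from the SMILES: 12 C, 1 N, 4 O, 1 S.
Implicit hydrogens by atom environment:
  5 × C: 2 H each → 10
  3 × C (aromatic): no H
  3 × O: no H
  2 × C: 3 H each → 6
  1 × C (aromatic): 1 H
  1 × C: no H
  1 × N (charge +1): no H
  1 × O (charge -1): no H
  1 × S (aromatic): no H
  Total hydrogens = 17.
Molecular formula: C12H17NO4S

C12H17NO4S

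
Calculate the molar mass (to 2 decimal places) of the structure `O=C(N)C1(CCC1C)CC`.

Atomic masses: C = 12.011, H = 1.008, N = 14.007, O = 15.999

141.21

Molecular formula: C8H15NO.
M = 8×12.011 + 15×1.008 + 1×14.007 + 1×15.999 = 141.21 g/mol.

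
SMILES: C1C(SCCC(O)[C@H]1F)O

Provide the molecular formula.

C6H11FO2S

Heavy atoms from the SMILES: 6 C, 1 F, 2 O, 1 S.
Implicit hydrogens by atom environment:
  3 × C: 2 H each → 6
  3 × C: 1 H each → 3
  2 × O: 1 H each → 2
  1 × F: no H
  1 × S: no H
  Total hydrogens = 11.
Molecular formula: C6H11FO2S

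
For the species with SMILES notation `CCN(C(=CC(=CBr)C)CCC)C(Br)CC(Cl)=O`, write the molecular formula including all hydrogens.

Heavy atoms from the SMILES: 2 Br, 13 C, 1 Cl, 1 N, 1 O.
Implicit hydrogens by atom environment:
  4 × C: 2 H each → 8
  3 × C: 3 H each → 9
  3 × C: 1 H each → 3
  3 × C: no H
  2 × Br: no H
  1 × Cl: no H
  1 × N: no H
  1 × O: no H
  Total hydrogens = 20.
Molecular formula: C13H20Br2ClNO

C13H20Br2ClNO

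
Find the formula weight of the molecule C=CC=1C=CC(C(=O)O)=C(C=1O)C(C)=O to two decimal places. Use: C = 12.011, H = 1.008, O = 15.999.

Molecular formula: C11H10O4.
M = 11×12.011 + 10×1.008 + 4×15.999 = 206.20 g/mol.

206.20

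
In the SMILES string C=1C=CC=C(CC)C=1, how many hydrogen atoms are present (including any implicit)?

10

Hydrogens are implicit in SMILES; fill each atom to its normal valence:
  5 × C (aromatic): 1 H each → 5
  1 × C: 3 H
  1 × C: 2 H
  1 × C (aromatic): no H
  Total hydrogens = 10.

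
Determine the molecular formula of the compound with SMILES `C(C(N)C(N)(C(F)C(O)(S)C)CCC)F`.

Heavy atoms from the SMILES: 9 C, 2 F, 2 N, 1 O, 1 S.
Implicit hydrogens by atom environment:
  3 × C: 2 H each → 6
  2 × C: 3 H each → 6
  2 × C: 1 H each → 2
  2 × C: no H
  2 × F: no H
  2 × N: 2 H each → 4
  1 × O: 1 H
  1 × S: 1 H
  Total hydrogens = 20.
Molecular formula: C9H20F2N2OS

C9H20F2N2OS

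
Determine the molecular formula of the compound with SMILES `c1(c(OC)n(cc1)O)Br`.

Heavy atoms from the SMILES: 1 Br, 5 C, 1 N, 2 O.
Implicit hydrogens by atom environment:
  2 × C (aromatic): 1 H each → 2
  2 × C (aromatic): no H
  1 × Br: no H
  1 × C: 3 H
  1 × N (aromatic): no H
  1 × O: 1 H
  1 × O: no H
  Total hydrogens = 6.
Molecular formula: C5H6BrNO2

C5H6BrNO2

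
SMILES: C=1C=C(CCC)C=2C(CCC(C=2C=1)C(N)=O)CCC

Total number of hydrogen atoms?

25

Hydrogens are implicit in SMILES; fill each atom to its normal valence:
  6 × C: 2 H each → 12
  3 × C (aromatic): 1 H each → 3
  3 × C (aromatic): no H
  2 × C: 3 H each → 6
  2 × C: 1 H each → 2
  1 × C: no H
  1 × N: 2 H
  1 × O: no H
  Total hydrogens = 25.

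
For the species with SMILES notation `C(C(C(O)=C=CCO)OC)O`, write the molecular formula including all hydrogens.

C7H12O4

Heavy atoms from the SMILES: 7 C, 4 O.
Implicit hydrogens by atom environment:
  3 × O: 1 H each → 3
  2 × C: 2 H each → 4
  2 × C: 1 H each → 2
  2 × C: no H
  1 × C: 3 H
  1 × O: no H
  Total hydrogens = 12.
Molecular formula: C7H12O4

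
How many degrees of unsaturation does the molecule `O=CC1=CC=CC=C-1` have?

5

Molecular formula from the SMILES: C7H6O.
DoU = (2C + 2 + N − H − X)/2 = (2·7 + 2 + 0 − 6 − 0)/2 = 10/2 = 5.
(Structurally: 1 ring(s) + 4 π bond(s) = 5.)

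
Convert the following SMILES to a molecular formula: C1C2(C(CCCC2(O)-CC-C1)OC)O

Heavy atoms from the SMILES: 11 C, 3 O.
Implicit hydrogens by atom environment:
  7 × C: 2 H each → 14
  2 × C: no H
  2 × O: 1 H each → 2
  1 × C: 3 H
  1 × C: 1 H
  1 × O: no H
  Total hydrogens = 20.
Molecular formula: C11H20O3

C11H20O3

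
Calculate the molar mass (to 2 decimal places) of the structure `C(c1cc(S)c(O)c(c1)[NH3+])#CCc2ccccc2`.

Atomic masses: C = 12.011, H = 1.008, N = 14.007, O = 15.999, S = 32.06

Molecular formula: C15H14NOS+.
M = 15×12.011 + 14×1.008 + 1×14.007 + 1×15.999 + 1×32.06 = 256.34 g/mol.

256.34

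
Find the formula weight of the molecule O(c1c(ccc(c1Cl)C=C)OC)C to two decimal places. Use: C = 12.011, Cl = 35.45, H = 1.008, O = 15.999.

198.65

Molecular formula: C10H11ClO2.
M = 10×12.011 + 1×35.45 + 11×1.008 + 2×15.999 = 198.65 g/mol.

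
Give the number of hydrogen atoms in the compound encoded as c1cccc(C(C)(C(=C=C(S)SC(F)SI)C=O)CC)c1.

Hydrogens are implicit in SMILES; fill each atom to its normal valence:
  5 × C (aromatic): 1 H each → 5
  4 × C: no H
  2 × C: 3 H each → 6
  2 × C: 1 H each → 2
  2 × S: no H
  1 × C: 2 H
  1 × C (aromatic): no H
  1 × F: no H
  1 × I: no H
  1 × O: no H
  1 × S: 1 H
  Total hydrogens = 16.

16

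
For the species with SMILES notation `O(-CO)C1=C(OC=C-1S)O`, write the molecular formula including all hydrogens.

Heavy atoms from the SMILES: 5 C, 4 O, 1 S.
Implicit hydrogens by atom environment:
  3 × C (aromatic): no H
  2 × O: 1 H each → 2
  1 × C: 2 H
  1 × C (aromatic): 1 H
  1 × O (aromatic): no H
  1 × O: no H
  1 × S: 1 H
  Total hydrogens = 6.
Molecular formula: C5H6O4S

C5H6O4S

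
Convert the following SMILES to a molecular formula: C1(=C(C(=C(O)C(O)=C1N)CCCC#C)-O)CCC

Heavy atoms from the SMILES: 14 C, 1 N, 3 O.
Implicit hydrogens by atom environment:
  6 × C (aromatic): no H
  5 × C: 2 H each → 10
  3 × O: 1 H each → 3
  1 × C: 3 H
  1 × C: 1 H
  1 × C: no H
  1 × N: 2 H
  Total hydrogens = 19.
Molecular formula: C14H19NO3

C14H19NO3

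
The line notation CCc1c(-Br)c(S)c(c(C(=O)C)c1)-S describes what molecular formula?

Heavy atoms from the SMILES: 1 Br, 10 C, 1 O, 2 S.
Implicit hydrogens by atom environment:
  5 × C (aromatic): no H
  2 × C: 3 H each → 6
  2 × S: 1 H each → 2
  1 × Br: no H
  1 × C: 2 H
  1 × C (aromatic): 1 H
  1 × C: no H
  1 × O: no H
  Total hydrogens = 11.
Molecular formula: C10H11BrOS2

C10H11BrOS2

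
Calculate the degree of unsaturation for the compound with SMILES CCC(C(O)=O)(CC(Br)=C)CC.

Molecular formula from the SMILES: C9H15BrO2.
DoU = (2C + 2 + N − H − X)/2 = (2·9 + 2 + 0 − 15 − 1)/2 = 4/2 = 2.
(Structurally: 0 ring(s) + 2 π bond(s) = 2.)

2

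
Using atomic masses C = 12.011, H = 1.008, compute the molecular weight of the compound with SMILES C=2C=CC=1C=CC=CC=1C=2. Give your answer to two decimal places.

Molecular formula: C10H8.
M = 10×12.011 + 8×1.008 = 128.17 g/mol.

128.17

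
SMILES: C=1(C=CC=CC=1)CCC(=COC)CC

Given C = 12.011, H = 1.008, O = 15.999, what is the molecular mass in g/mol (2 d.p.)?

Molecular formula: C13H18O.
M = 13×12.011 + 18×1.008 + 1×15.999 = 190.29 g/mol.

190.29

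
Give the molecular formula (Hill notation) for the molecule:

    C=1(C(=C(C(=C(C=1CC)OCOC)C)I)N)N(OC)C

C13H21IN2O3

Heavy atoms from the SMILES: 13 C, 1 I, 2 N, 3 O.
Implicit hydrogens by atom environment:
  6 × C (aromatic): no H
  5 × C: 3 H each → 15
  3 × O: no H
  2 × C: 2 H each → 4
  1 × I: no H
  1 × N: 2 H
  1 × N: no H
  Total hydrogens = 21.
Molecular formula: C13H21IN2O3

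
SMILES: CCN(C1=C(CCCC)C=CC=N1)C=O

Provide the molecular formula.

C12H18N2O

Heavy atoms from the SMILES: 12 C, 2 N, 1 O.
Implicit hydrogens by atom environment:
  4 × C: 2 H each → 8
  3 × C (aromatic): 1 H each → 3
  2 × C: 3 H each → 6
  2 × C (aromatic): no H
  1 × C: 1 H
  1 × N (aromatic): no H
  1 × N: no H
  1 × O: no H
  Total hydrogens = 18.
Molecular formula: C12H18N2O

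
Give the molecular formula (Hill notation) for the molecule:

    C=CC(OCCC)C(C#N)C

Heavy atoms from the SMILES: 9 C, 1 N, 1 O.
Implicit hydrogens by atom environment:
  3 × C: 2 H each → 6
  3 × C: 1 H each → 3
  2 × C: 3 H each → 6
  1 × C: no H
  1 × N: no H
  1 × O: no H
  Total hydrogens = 15.
Molecular formula: C9H15NO

C9H15NO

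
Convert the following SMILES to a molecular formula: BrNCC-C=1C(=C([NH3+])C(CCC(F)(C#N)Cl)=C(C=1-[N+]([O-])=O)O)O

C12H14BrClFN4O4+

Heavy atoms from the SMILES: 1 Br, 12 C, 1 Cl, 1 F, 4 N, 4 O.
Implicit hydrogens by atom environment:
  6 × C (aromatic): no H
  4 × C: 2 H each → 8
  2 × C: no H
  2 × O: 1 H each → 2
  1 × Br: no H
  1 × Cl: no H
  1 × F: no H
  1 × N (charge +1): 3 H
  1 × N: 1 H
  1 × N (charge +1): no H
  1 × N: no H
  1 × O: no H
  1 × O (charge -1): no H
  Total hydrogens = 14.
Net charge +1.
Molecular formula: C12H14BrClFN4O4+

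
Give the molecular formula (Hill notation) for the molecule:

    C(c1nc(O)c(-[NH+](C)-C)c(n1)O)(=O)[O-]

C7H9N3O4

Heavy atoms from the SMILES: 7 C, 3 N, 4 O.
Implicit hydrogens by atom environment:
  4 × C (aromatic): no H
  2 × C: 3 H each → 6
  2 × N (aromatic): no H
  2 × O: 1 H each → 2
  1 × C: no H
  1 × N (charge +1): 1 H
  1 × O: no H
  1 × O (charge -1): no H
  Total hydrogens = 9.
Molecular formula: C7H9N3O4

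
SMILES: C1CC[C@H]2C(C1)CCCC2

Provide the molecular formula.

C10H18

Heavy atoms from the SMILES: 10 C.
Implicit hydrogens by atom environment:
  8 × C: 2 H each → 16
  2 × C: 1 H each → 2
  Total hydrogens = 18.
Molecular formula: C10H18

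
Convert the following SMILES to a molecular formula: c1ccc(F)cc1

C6H5F

Heavy atoms from the SMILES: 6 C, 1 F.
Implicit hydrogens by atom environment:
  5 × C (aromatic): 1 H each → 5
  1 × C (aromatic): no H
  1 × F: no H
  Total hydrogens = 5.
Molecular formula: C6H5F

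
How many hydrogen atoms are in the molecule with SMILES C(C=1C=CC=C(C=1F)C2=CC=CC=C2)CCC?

17

Hydrogens are implicit in SMILES; fill each atom to its normal valence:
  8 × C (aromatic): 1 H each → 8
  4 × C (aromatic): no H
  3 × C: 2 H each → 6
  1 × C: 3 H
  1 × F: no H
  Total hydrogens = 17.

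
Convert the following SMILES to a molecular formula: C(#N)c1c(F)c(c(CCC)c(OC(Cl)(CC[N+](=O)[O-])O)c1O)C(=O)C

Heavy atoms from the SMILES: 15 C, 1 Cl, 1 F, 2 N, 6 O.
Implicit hydrogens by atom environment:
  6 × C (aromatic): no H
  4 × C: 2 H each → 8
  3 × C: no H
  3 × O: no H
  2 × C: 3 H each → 6
  2 × O: 1 H each → 2
  1 × Cl: no H
  1 × F: no H
  1 × N: no H
  1 × N (charge +1): no H
  1 × O (charge -1): no H
  Total hydrogens = 16.
Molecular formula: C15H16ClFN2O6

C15H16ClFN2O6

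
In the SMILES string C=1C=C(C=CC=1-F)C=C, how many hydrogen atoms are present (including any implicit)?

7

Hydrogens are implicit in SMILES; fill each atom to its normal valence:
  4 × C (aromatic): 1 H each → 4
  2 × C (aromatic): no H
  1 × C: 2 H
  1 × C: 1 H
  1 × F: no H
  Total hydrogens = 7.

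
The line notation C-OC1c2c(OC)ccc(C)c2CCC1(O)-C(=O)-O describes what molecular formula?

C14H18O5

Heavy atoms from the SMILES: 14 C, 5 O.
Implicit hydrogens by atom environment:
  4 × C (aromatic): no H
  3 × C: 3 H each → 9
  3 × O: no H
  2 × C: 2 H each → 4
  2 × C (aromatic): 1 H each → 2
  2 × C: no H
  2 × O: 1 H each → 2
  1 × C: 1 H
  Total hydrogens = 18.
Molecular formula: C14H18O5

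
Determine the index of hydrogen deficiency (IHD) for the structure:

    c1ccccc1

Molecular formula from the SMILES: C6H6.
DoU = (2C + 2 + N − H − X)/2 = (2·6 + 2 + 0 − 6 − 0)/2 = 8/2 = 4.
(Structurally: 1 ring(s) + 3 π bond(s) = 4.)

4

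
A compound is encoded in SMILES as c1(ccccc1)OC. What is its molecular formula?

C7H8O

Heavy atoms from the SMILES: 7 C, 1 O.
Implicit hydrogens by atom environment:
  5 × C (aromatic): 1 H each → 5
  1 × C: 3 H
  1 × C (aromatic): no H
  1 × O: no H
  Total hydrogens = 8.
Molecular formula: C7H8O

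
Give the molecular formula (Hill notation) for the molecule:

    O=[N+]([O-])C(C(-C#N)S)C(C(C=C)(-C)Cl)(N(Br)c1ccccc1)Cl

C14H14BrCl2N3O2S

Heavy atoms from the SMILES: 1 Br, 14 C, 2 Cl, 3 N, 2 O, 1 S.
Implicit hydrogens by atom environment:
  5 × C (aromatic): 1 H each → 5
  3 × C: 1 H each → 3
  3 × C: no H
  2 × Cl: no H
  2 × N: no H
  1 × Br: no H
  1 × C: 3 H
  1 × C: 2 H
  1 × C (aromatic): no H
  1 × N (charge +1): no H
  1 × O: no H
  1 × O (charge -1): no H
  1 × S: 1 H
  Total hydrogens = 14.
Molecular formula: C14H14BrCl2N3O2S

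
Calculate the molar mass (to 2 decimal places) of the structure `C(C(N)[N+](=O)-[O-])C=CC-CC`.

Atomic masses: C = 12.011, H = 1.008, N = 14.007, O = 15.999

Molecular formula: C7H14N2O2.
M = 7×12.011 + 14×1.008 + 2×14.007 + 2×15.999 = 158.20 g/mol.

158.20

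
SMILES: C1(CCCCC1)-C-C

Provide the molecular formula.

C8H16

Heavy atoms from the SMILES: 8 C.
Implicit hydrogens by atom environment:
  6 × C: 2 H each → 12
  1 × C: 3 H
  1 × C: 1 H
  Total hydrogens = 16.
Molecular formula: C8H16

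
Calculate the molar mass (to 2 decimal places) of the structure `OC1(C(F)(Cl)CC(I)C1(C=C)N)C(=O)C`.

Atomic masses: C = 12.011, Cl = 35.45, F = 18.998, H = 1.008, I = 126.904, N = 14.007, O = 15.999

347.55

Molecular formula: C9H12ClFINO2.
M = 9×12.011 + 1×35.45 + 1×18.998 + 12×1.008 + 1×126.904 + 1×14.007 + 2×15.999 = 347.55 g/mol.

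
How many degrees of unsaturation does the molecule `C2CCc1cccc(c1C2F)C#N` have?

7

Molecular formula from the SMILES: C11H10FN.
DoU = (2C + 2 + N − H − X)/2 = (2·11 + 2 + 1 − 10 − 1)/2 = 14/2 = 7.
(Structurally: 2 ring(s) + 5 π bond(s) = 7.)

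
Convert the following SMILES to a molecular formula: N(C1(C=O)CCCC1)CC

Heavy atoms from the SMILES: 8 C, 1 N, 1 O.
Implicit hydrogens by atom environment:
  5 × C: 2 H each → 10
  1 × C: 3 H
  1 × C: 1 H
  1 × C: no H
  1 × N: 1 H
  1 × O: no H
  Total hydrogens = 15.
Molecular formula: C8H15NO

C8H15NO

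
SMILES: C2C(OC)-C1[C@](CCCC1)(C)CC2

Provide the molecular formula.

Heavy atoms from the SMILES: 12 C, 1 O.
Implicit hydrogens by atom environment:
  7 × C: 2 H each → 14
  2 × C: 3 H each → 6
  2 × C: 1 H each → 2
  1 × C: no H
  1 × O: no H
  Total hydrogens = 22.
Molecular formula: C12H22O

C12H22O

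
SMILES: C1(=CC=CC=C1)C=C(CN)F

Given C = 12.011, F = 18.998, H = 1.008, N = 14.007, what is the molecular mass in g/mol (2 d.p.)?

Molecular formula: C9H10FN.
M = 9×12.011 + 1×18.998 + 10×1.008 + 1×14.007 = 151.18 g/mol.

151.18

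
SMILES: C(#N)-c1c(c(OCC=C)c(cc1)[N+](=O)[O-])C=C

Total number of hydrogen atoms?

10

Hydrogens are implicit in SMILES; fill each atom to its normal valence:
  4 × C (aromatic): no H
  3 × C: 2 H each → 6
  2 × C (aromatic): 1 H each → 2
  2 × C: 1 H each → 2
  2 × O: no H
  1 × C: no H
  1 × N (charge +1): no H
  1 × N: no H
  1 × O (charge -1): no H
  Total hydrogens = 10.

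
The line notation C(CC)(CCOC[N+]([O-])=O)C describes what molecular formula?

C7H15NO3

Heavy atoms from the SMILES: 7 C, 1 N, 3 O.
Implicit hydrogens by atom environment:
  4 × C: 2 H each → 8
  2 × C: 3 H each → 6
  2 × O: no H
  1 × C: 1 H
  1 × N (charge +1): no H
  1 × O (charge -1): no H
  Total hydrogens = 15.
Molecular formula: C7H15NO3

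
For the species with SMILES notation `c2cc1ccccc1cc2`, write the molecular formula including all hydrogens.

Heavy atoms from the SMILES: 10 C.
Implicit hydrogens by atom environment:
  8 × C (aromatic): 1 H each → 8
  2 × C (aromatic): no H
  Total hydrogens = 8.
Molecular formula: C10H8

C10H8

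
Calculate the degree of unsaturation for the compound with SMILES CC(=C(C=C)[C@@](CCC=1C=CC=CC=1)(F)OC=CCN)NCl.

Molecular formula from the SMILES: C17H22ClFN2O.
DoU = (2C + 2 + N − H − X)/2 = (2·17 + 2 + 2 − 22 − 2)/2 = 14/2 = 7.
(Structurally: 1 ring(s) + 6 π bond(s) = 7.)

7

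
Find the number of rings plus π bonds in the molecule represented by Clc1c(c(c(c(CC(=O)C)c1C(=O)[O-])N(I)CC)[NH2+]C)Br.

Molecular formula from the SMILES: C13H15BrClIN2O3.
DoU = (2C + 2 + N − H − X)/2 = (2·13 + 2 + 2 − 15 − 3)/2 = 12/2 = 6.
(Structurally: 1 ring(s) + 5 π bond(s) = 6.)

6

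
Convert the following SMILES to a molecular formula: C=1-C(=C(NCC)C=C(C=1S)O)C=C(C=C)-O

C12H15NO2S

Heavy atoms from the SMILES: 12 C, 1 N, 2 O, 1 S.
Implicit hydrogens by atom environment:
  4 × C (aromatic): no H
  2 × C: 2 H each → 4
  2 × C (aromatic): 1 H each → 2
  2 × C: 1 H each → 2
  2 × O: 1 H each → 2
  1 × C: 3 H
  1 × C: no H
  1 × N: 1 H
  1 × S: 1 H
  Total hydrogens = 15.
Molecular formula: C12H15NO2S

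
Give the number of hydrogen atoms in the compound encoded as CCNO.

Hydrogens are implicit in SMILES; fill each atom to its normal valence:
  1 × C: 3 H
  1 × C: 2 H
  1 × N: 1 H
  1 × O: 1 H
  Total hydrogens = 7.

7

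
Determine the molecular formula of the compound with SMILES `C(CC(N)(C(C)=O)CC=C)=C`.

Heavy atoms from the SMILES: 9 C, 1 N, 1 O.
Implicit hydrogens by atom environment:
  4 × C: 2 H each → 8
  2 × C: 1 H each → 2
  2 × C: no H
  1 × C: 3 H
  1 × N: 2 H
  1 × O: no H
  Total hydrogens = 15.
Molecular formula: C9H15NO

C9H15NO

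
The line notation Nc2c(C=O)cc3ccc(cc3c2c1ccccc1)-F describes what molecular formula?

Heavy atoms from the SMILES: 17 C, 1 F, 1 N, 1 O.
Implicit hydrogens by atom environment:
  9 × C (aromatic): 1 H each → 9
  7 × C (aromatic): no H
  1 × C: 1 H
  1 × F: no H
  1 × N: 2 H
  1 × O: no H
  Total hydrogens = 12.
Molecular formula: C17H12FNO

C17H12FNO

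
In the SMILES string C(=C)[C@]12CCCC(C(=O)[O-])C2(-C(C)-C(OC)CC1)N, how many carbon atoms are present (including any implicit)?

15

The symbol for carbon appears 15 times in the SMILES.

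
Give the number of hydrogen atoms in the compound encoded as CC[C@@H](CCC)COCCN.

21

Hydrogens are implicit in SMILES; fill each atom to its normal valence:
  6 × C: 2 H each → 12
  2 × C: 3 H each → 6
  1 × C: 1 H
  1 × N: 2 H
  1 × O: no H
  Total hydrogens = 21.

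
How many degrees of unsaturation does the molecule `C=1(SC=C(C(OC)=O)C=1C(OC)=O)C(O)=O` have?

Molecular formula from the SMILES: C9H8O6S.
DoU = (2C + 2 + N − H − X)/2 = (2·9 + 2 + 0 − 8 − 0)/2 = 12/2 = 6.
(Structurally: 1 ring(s) + 5 π bond(s) = 6.)

6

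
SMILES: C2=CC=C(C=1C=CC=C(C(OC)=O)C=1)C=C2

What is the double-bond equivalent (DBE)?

9

Molecular formula from the SMILES: C14H12O2.
DoU = (2C + 2 + N − H − X)/2 = (2·14 + 2 + 0 − 12 − 0)/2 = 18/2 = 9.
(Structurally: 2 ring(s) + 7 π bond(s) = 9.)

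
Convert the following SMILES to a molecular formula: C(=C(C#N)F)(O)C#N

Heavy atoms from the SMILES: 4 C, 1 F, 2 N, 1 O.
Implicit hydrogens by atom environment:
  4 × C: no H
  2 × N: no H
  1 × F: no H
  1 × O: 1 H
  Total hydrogens = 1.
Molecular formula: C4HFN2O

C4HFN2O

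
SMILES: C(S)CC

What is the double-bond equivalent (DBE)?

Molecular formula from the SMILES: C3H8S.
DoU = (2C + 2 + N − H − X)/2 = (2·3 + 2 + 0 − 8 − 0)/2 = 0/2 = 0.
(Structurally: 0 ring(s) + 0 π bond(s) = 0.)

0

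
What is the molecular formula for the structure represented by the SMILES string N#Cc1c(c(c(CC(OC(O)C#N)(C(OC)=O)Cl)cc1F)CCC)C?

Heavy atoms from the SMILES: 17 C, 1 Cl, 1 F, 2 N, 4 O.
Implicit hydrogens by atom environment:
  5 × C (aromatic): no H
  4 × C: no H
  3 × C: 3 H each → 9
  3 × C: 2 H each → 6
  3 × O: no H
  2 × N: no H
  1 × C (aromatic): 1 H
  1 × C: 1 H
  1 × Cl: no H
  1 × F: no H
  1 × O: 1 H
  Total hydrogens = 18.
Molecular formula: C17H18ClFN2O4

C17H18ClFN2O4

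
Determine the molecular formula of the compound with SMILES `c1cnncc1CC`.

C6H8N2

Heavy atoms from the SMILES: 6 C, 2 N.
Implicit hydrogens by atom environment:
  3 × C (aromatic): 1 H each → 3
  2 × N (aromatic): no H
  1 × C: 3 H
  1 × C: 2 H
  1 × C (aromatic): no H
  Total hydrogens = 8.
Molecular formula: C6H8N2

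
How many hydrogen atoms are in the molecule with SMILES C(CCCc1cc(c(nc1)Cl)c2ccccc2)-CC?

20

Hydrogens are implicit in SMILES; fill each atom to its normal valence:
  7 × C (aromatic): 1 H each → 7
  5 × C: 2 H each → 10
  4 × C (aromatic): no H
  1 × C: 3 H
  1 × Cl: no H
  1 × N (aromatic): no H
  Total hydrogens = 20.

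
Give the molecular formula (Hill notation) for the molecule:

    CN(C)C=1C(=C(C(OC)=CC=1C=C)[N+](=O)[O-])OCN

C12H17N3O4

Heavy atoms from the SMILES: 12 C, 3 N, 4 O.
Implicit hydrogens by atom environment:
  5 × C (aromatic): no H
  3 × C: 3 H each → 9
  3 × O: no H
  2 × C: 2 H each → 4
  1 × C (aromatic): 1 H
  1 × C: 1 H
  1 × N: 2 H
  1 × N (charge +1): no H
  1 × N: no H
  1 × O (charge -1): no H
  Total hydrogens = 17.
Molecular formula: C12H17N3O4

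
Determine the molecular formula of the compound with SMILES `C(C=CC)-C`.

C5H10

Heavy atoms from the SMILES: 5 C.
Implicit hydrogens by atom environment:
  2 × C: 3 H each → 6
  2 × C: 1 H each → 2
  1 × C: 2 H
  Total hydrogens = 10.
Molecular formula: C5H10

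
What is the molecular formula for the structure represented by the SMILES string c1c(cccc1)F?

C6H5F

Heavy atoms from the SMILES: 6 C, 1 F.
Implicit hydrogens by atom environment:
  5 × C (aromatic): 1 H each → 5
  1 × C (aromatic): no H
  1 × F: no H
  Total hydrogens = 5.
Molecular formula: C6H5F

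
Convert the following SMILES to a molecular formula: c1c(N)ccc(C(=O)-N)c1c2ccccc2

Heavy atoms from the SMILES: 13 C, 2 N, 1 O.
Implicit hydrogens by atom environment:
  8 × C (aromatic): 1 H each → 8
  4 × C (aromatic): no H
  2 × N: 2 H each → 4
  1 × C: no H
  1 × O: no H
  Total hydrogens = 12.
Molecular formula: C13H12N2O

C13H12N2O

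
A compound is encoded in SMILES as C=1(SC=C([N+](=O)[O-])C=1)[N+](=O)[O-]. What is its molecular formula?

Heavy atoms from the SMILES: 4 C, 2 N, 4 O, 1 S.
Implicit hydrogens by atom environment:
  2 × C (aromatic): 1 H each → 2
  2 × C (aromatic): no H
  2 × N (charge +1): no H
  2 × O: no H
  2 × O (charge -1): no H
  1 × S (aromatic): no H
  Total hydrogens = 2.
Molecular formula: C4H2N2O4S

C4H2N2O4S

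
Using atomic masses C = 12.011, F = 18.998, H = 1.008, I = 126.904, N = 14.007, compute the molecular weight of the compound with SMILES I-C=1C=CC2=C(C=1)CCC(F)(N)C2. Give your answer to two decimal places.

Molecular formula: C10H11FIN.
M = 10×12.011 + 1×18.998 + 11×1.008 + 1×126.904 + 1×14.007 = 291.11 g/mol.

291.11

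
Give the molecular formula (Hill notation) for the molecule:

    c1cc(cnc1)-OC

Heavy atoms from the SMILES: 6 C, 1 N, 1 O.
Implicit hydrogens by atom environment:
  4 × C (aromatic): 1 H each → 4
  1 × C: 3 H
  1 × C (aromatic): no H
  1 × N (aromatic): no H
  1 × O: no H
  Total hydrogens = 7.
Molecular formula: C6H7NO

C6H7NO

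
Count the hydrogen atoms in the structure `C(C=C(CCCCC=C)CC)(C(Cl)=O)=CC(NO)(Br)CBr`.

Hydrogens are implicit in SMILES; fill each atom to its normal valence:
  7 × C: 2 H each → 14
  4 × C: no H
  3 × C: 1 H each → 3
  2 × Br: no H
  1 × C: 3 H
  1 × Cl: no H
  1 × N: 1 H
  1 × O: 1 H
  1 × O: no H
  Total hydrogens = 22.

22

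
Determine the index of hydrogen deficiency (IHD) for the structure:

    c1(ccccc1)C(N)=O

5

Molecular formula from the SMILES: C7H7NO.
DoU = (2C + 2 + N − H − X)/2 = (2·7 + 2 + 1 − 7 − 0)/2 = 10/2 = 5.
(Structurally: 1 ring(s) + 4 π bond(s) = 5.)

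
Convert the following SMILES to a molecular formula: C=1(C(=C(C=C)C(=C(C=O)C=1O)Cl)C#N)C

Heavy atoms from the SMILES: 11 C, 1 Cl, 1 N, 2 O.
Implicit hydrogens by atom environment:
  6 × C (aromatic): no H
  2 × C: 1 H each → 2
  1 × C: 3 H
  1 × C: 2 H
  1 × C: no H
  1 × Cl: no H
  1 × N: no H
  1 × O: 1 H
  1 × O: no H
  Total hydrogens = 8.
Molecular formula: C11H8ClNO2

C11H8ClNO2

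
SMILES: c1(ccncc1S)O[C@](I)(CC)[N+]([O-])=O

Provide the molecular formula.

Heavy atoms from the SMILES: 8 C, 1 I, 2 N, 3 O, 1 S.
Implicit hydrogens by atom environment:
  3 × C (aromatic): 1 H each → 3
  2 × C (aromatic): no H
  2 × O: no H
  1 × C: 3 H
  1 × C: 2 H
  1 × C: no H
  1 × I: no H
  1 × N (aromatic): no H
  1 × N (charge +1): no H
  1 × O (charge -1): no H
  1 × S: 1 H
  Total hydrogens = 9.
Molecular formula: C8H9IN2O3S

C8H9IN2O3S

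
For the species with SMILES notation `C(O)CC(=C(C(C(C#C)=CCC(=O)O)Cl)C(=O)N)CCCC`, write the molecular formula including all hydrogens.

C16H22ClNO4

Heavy atoms from the SMILES: 16 C, 1 Cl, 1 N, 4 O.
Implicit hydrogens by atom environment:
  6 × C: 2 H each → 12
  6 × C: no H
  3 × C: 1 H each → 3
  2 × O: 1 H each → 2
  2 × O: no H
  1 × C: 3 H
  1 × Cl: no H
  1 × N: 2 H
  Total hydrogens = 22.
Molecular formula: C16H22ClNO4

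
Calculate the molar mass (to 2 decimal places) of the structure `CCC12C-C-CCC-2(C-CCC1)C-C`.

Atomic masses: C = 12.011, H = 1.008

Molecular formula: C14H26.
M = 14×12.011 + 26×1.008 = 194.36 g/mol.

194.36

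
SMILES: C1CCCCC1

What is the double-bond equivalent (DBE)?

1

Molecular formula from the SMILES: C6H12.
DoU = (2C + 2 + N − H − X)/2 = (2·6 + 2 + 0 − 12 − 0)/2 = 2/2 = 1.
(Structurally: 1 ring(s) + 0 π bond(s) = 1.)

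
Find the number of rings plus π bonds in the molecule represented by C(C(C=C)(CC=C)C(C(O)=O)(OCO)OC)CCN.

Molecular formula from the SMILES: C13H23NO5.
DoU = (2C + 2 + N − H − X)/2 = (2·13 + 2 + 1 − 23 − 0)/2 = 6/2 = 3.
(Structurally: 0 ring(s) + 3 π bond(s) = 3.)

3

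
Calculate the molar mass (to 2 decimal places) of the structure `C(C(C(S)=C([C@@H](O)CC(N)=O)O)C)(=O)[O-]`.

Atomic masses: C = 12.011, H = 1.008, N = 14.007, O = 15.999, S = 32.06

Molecular formula: C8H12NO5S-.
M = 8×12.011 + 12×1.008 + 1×14.007 + 5×15.999 + 1×32.06 = 234.25 g/mol.

234.25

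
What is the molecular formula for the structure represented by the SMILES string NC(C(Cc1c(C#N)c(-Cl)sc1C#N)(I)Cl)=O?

Heavy atoms from the SMILES: 9 C, 2 Cl, 1 I, 3 N, 1 O, 1 S.
Implicit hydrogens by atom environment:
  4 × C (aromatic): no H
  4 × C: no H
  2 × Cl: no H
  2 × N: no H
  1 × C: 2 H
  1 × I: no H
  1 × N: 2 H
  1 × O: no H
  1 × S (aromatic): no H
  Total hydrogens = 4.
Molecular formula: C9H4Cl2IN3OS

C9H4Cl2IN3OS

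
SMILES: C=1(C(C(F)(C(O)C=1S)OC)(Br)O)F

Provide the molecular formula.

C6H7BrF2O3S

Heavy atoms from the SMILES: 1 Br, 6 C, 2 F, 3 O, 1 S.
Implicit hydrogens by atom environment:
  4 × C: no H
  2 × F: no H
  2 × O: 1 H each → 2
  1 × Br: no H
  1 × C: 3 H
  1 × C: 1 H
  1 × O: no H
  1 × S: 1 H
  Total hydrogens = 7.
Molecular formula: C6H7BrF2O3S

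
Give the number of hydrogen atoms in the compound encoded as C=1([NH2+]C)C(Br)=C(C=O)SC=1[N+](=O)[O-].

6

Hydrogens are implicit in SMILES; fill each atom to its normal valence:
  4 × C (aromatic): no H
  2 × O: no H
  1 × Br: no H
  1 × C: 3 H
  1 × C: 1 H
  1 × N (charge +1): 2 H
  1 × N (charge +1): no H
  1 × O (charge -1): no H
  1 × S (aromatic): no H
  Total hydrogens = 6.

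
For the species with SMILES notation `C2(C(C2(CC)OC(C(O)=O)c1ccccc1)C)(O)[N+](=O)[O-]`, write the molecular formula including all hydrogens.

C14H17NO6

Heavy atoms from the SMILES: 14 C, 1 N, 6 O.
Implicit hydrogens by atom environment:
  5 × C (aromatic): 1 H each → 5
  3 × C: no H
  3 × O: no H
  2 × C: 3 H each → 6
  2 × C: 1 H each → 2
  2 × O: 1 H each → 2
  1 × C: 2 H
  1 × C (aromatic): no H
  1 × N (charge +1): no H
  1 × O (charge -1): no H
  Total hydrogens = 17.
Molecular formula: C14H17NO6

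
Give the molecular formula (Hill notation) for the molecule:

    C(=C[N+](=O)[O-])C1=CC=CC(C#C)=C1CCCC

Heavy atoms from the SMILES: 14 C, 1 N, 2 O.
Implicit hydrogens by atom environment:
  3 × C: 2 H each → 6
  3 × C (aromatic): 1 H each → 3
  3 × C: 1 H each → 3
  3 × C (aromatic): no H
  1 × C: 3 H
  1 × C: no H
  1 × N (charge +1): no H
  1 × O: no H
  1 × O (charge -1): no H
  Total hydrogens = 15.
Molecular formula: C14H15NO2

C14H15NO2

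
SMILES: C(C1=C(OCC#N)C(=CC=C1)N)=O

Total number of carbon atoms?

9

The symbol for carbon appears 9 times in the SMILES.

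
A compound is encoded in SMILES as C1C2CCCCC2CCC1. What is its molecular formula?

Heavy atoms from the SMILES: 10 C.
Implicit hydrogens by atom environment:
  8 × C: 2 H each → 16
  2 × C: 1 H each → 2
  Total hydrogens = 18.
Molecular formula: C10H18

C10H18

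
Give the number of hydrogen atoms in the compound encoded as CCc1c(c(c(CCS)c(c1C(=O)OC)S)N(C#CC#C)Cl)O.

Hydrogens are implicit in SMILES; fill each atom to its normal valence:
  6 × C (aromatic): no H
  4 × C: no H
  3 × C: 2 H each → 6
  2 × C: 3 H each → 6
  2 × O: no H
  2 × S: 1 H each → 2
  1 × C: 1 H
  1 × Cl: no H
  1 × N: no H
  1 × O: 1 H
  Total hydrogens = 16.

16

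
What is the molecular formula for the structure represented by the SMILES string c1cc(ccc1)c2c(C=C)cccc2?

Heavy atoms from the SMILES: 14 C.
Implicit hydrogens by atom environment:
  9 × C (aromatic): 1 H each → 9
  3 × C (aromatic): no H
  1 × C: 2 H
  1 × C: 1 H
  Total hydrogens = 12.
Molecular formula: C14H12

C14H12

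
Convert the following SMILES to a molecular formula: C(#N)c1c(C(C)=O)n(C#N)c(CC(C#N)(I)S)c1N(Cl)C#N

C12H6ClIN6OS

Heavy atoms from the SMILES: 12 C, 1 Cl, 1 I, 6 N, 1 O, 1 S.
Implicit hydrogens by atom environment:
  6 × C: no H
  5 × N: no H
  4 × C (aromatic): no H
  1 × C: 3 H
  1 × C: 2 H
  1 × Cl: no H
  1 × I: no H
  1 × N (aromatic): no H
  1 × O: no H
  1 × S: 1 H
  Total hydrogens = 6.
Molecular formula: C12H6ClIN6OS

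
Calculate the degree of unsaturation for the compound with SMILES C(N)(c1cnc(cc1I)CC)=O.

5

Molecular formula from the SMILES: C8H9IN2O.
DoU = (2C + 2 + N − H − X)/2 = (2·8 + 2 + 2 − 9 − 1)/2 = 10/2 = 5.
(Structurally: 1 ring(s) + 4 π bond(s) = 5.)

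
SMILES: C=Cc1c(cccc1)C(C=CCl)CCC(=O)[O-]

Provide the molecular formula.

C14H14ClO2-

Heavy atoms from the SMILES: 14 C, 1 Cl, 2 O.
Implicit hydrogens by atom environment:
  4 × C: 1 H each → 4
  4 × C (aromatic): 1 H each → 4
  3 × C: 2 H each → 6
  2 × C (aromatic): no H
  1 × C: no H
  1 × Cl: no H
  1 × O: no H
  1 × O (charge -1): no H
  Total hydrogens = 14.
Net charge -1.
Molecular formula: C14H14ClO2-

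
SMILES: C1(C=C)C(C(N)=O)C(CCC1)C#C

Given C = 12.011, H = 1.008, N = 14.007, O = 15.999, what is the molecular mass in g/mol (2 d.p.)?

Molecular formula: C11H15NO.
M = 11×12.011 + 15×1.008 + 1×14.007 + 1×15.999 = 177.25 g/mol.

177.25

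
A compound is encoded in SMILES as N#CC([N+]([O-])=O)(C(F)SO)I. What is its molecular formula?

C3H2FIN2O3S

Heavy atoms from the SMILES: 3 C, 1 F, 1 I, 2 N, 3 O, 1 S.
Implicit hydrogens by atom environment:
  2 × C: no H
  1 × C: 1 H
  1 × F: no H
  1 × I: no H
  1 × N: no H
  1 × N (charge +1): no H
  1 × O: 1 H
  1 × O: no H
  1 × O (charge -1): no H
  1 × S: no H
  Total hydrogens = 2.
Molecular formula: C3H2FIN2O3S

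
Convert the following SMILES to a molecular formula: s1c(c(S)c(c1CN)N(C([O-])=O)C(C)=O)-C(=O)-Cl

Heavy atoms from the SMILES: 9 C, 1 Cl, 2 N, 4 O, 2 S.
Implicit hydrogens by atom environment:
  4 × C (aromatic): no H
  3 × C: no H
  3 × O: no H
  1 × C: 3 H
  1 × C: 2 H
  1 × Cl: no H
  1 × N: 2 H
  1 × N: no H
  1 × O (charge -1): no H
  1 × S: 1 H
  1 × S (aromatic): no H
  Total hydrogens = 8.
Net charge -1.
Molecular formula: C9H8ClN2O4S2-

C9H8ClN2O4S2-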